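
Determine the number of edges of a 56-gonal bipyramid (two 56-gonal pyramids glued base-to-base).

168

A bipyramid over an n-gon has 2n triangular faces and n + 2 vertices: V = 56 + 2 = 58, E = 3·56 = 168, F = 2·56 = 112.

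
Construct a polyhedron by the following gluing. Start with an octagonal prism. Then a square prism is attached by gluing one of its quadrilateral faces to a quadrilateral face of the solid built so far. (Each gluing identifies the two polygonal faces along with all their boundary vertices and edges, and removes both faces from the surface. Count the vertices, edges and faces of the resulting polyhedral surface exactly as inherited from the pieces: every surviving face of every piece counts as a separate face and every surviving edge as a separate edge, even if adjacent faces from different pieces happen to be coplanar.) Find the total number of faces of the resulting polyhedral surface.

An octagonal prism: V=16, E=24, F=10.
Attach a square prism (V=8, E=12, F=6) along a 4-gon: merge 4 vertices and 4 edges, delete both glued faces → V=20, E=32, F=14.
Check: V − E + F = 20 − 32 + 14 = 2.

14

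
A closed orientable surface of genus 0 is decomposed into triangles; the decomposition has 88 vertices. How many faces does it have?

172

χ = 2 − 2·0 = 2, and every face is a triangle so 3F = 2E.
V − E + F = 2 with E = 3F/2 gives 88 − (3/2 − 1)·F = 2, so F = 172 and E = 258.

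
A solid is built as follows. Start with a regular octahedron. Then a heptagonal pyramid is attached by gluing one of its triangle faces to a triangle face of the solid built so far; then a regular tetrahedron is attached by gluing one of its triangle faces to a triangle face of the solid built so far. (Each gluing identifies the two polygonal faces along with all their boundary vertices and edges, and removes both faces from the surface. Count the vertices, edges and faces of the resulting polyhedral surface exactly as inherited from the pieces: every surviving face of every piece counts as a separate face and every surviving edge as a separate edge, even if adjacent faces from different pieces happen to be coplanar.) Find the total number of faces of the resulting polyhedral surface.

A regular octahedron: V=6, E=12, F=8.
Attach a heptagonal pyramid (V=8, E=14, F=8) along a 3-gon: merge 3 vertices and 3 edges, delete both glued faces → V=11, E=23, F=14.
Attach a regular tetrahedron (V=4, E=6, F=4) along a 3-gon: merge 3 vertices and 3 edges, delete both glued faces → V=12, E=26, F=16.
Check: V − E + F = 12 − 26 + 16 = 2.

16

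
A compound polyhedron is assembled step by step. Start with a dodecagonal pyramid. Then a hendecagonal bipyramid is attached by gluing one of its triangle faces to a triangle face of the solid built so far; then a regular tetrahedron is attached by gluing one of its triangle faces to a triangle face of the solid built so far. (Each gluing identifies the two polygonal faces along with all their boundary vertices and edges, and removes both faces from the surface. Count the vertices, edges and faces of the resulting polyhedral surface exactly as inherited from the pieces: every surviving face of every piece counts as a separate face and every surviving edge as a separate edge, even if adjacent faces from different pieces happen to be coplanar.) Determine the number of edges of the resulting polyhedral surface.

A dodecagonal pyramid: V=13, E=24, F=13.
Attach a hendecagonal bipyramid (V=13, E=33, F=22) along a 3-gon: merge 3 vertices and 3 edges, delete both glued faces → V=23, E=54, F=33.
Attach a regular tetrahedron (V=4, E=6, F=4) along a 3-gon: merge 3 vertices and 3 edges, delete both glued faces → V=24, E=57, F=35.
Check: V − E + F = 24 − 57 + 35 = 2.

57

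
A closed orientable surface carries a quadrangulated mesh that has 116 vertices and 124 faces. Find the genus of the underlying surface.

Every face is a square, so 2E = 4·124 = 496, giving E = 248.
χ = V − E + F = 116 − 248 + 124 = -8.
For a closed orientable surface χ = 2 − 2g, so g = (2 − (-8))/2 = 5.

5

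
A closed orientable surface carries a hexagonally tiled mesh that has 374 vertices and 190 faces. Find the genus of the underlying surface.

4

Every face is a hexagon, so 2E = 6·190 = 1140, giving E = 570.
χ = V − E + F = 374 − 570 + 190 = -6.
For a closed orientable surface χ = 2 − 2g, so g = (2 − (-6))/2 = 4.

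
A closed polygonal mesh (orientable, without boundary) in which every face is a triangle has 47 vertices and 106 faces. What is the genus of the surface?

4

Every face is a triangle, so 2E = 3·106 = 318, giving E = 159.
χ = V − E + F = 47 − 159 + 106 = -6.
For a closed orientable surface χ = 2 − 2g, so g = (2 − (-6))/2 = 4.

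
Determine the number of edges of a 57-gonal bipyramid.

A bipyramid over an n-gon has 2n triangular faces and n + 2 vertices: V = 57 + 2 = 59, E = 3·57 = 171, F = 2·57 = 114.

171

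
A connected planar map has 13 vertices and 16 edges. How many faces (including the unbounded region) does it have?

5

Euler's formula for a connected plane graph: V − E + F = 2, so F = 2 − 13 + 16 = 5.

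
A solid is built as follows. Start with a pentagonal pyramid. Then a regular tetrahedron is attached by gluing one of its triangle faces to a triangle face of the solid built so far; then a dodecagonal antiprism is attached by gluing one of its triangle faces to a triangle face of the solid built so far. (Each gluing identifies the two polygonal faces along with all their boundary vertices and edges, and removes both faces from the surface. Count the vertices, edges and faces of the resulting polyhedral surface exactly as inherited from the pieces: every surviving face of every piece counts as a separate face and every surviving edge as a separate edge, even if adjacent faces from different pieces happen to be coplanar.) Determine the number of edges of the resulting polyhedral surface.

A pentagonal pyramid: V=6, E=10, F=6.
Attach a regular tetrahedron (V=4, E=6, F=4) along a 3-gon: merge 3 vertices and 3 edges, delete both glued faces → V=7, E=13, F=8.
Attach a dodecagonal antiprism (V=24, E=48, F=26) along a 3-gon: merge 3 vertices and 3 edges, delete both glued faces → V=28, E=58, F=32.
Check: V − E + F = 28 − 58 + 32 = 2.

58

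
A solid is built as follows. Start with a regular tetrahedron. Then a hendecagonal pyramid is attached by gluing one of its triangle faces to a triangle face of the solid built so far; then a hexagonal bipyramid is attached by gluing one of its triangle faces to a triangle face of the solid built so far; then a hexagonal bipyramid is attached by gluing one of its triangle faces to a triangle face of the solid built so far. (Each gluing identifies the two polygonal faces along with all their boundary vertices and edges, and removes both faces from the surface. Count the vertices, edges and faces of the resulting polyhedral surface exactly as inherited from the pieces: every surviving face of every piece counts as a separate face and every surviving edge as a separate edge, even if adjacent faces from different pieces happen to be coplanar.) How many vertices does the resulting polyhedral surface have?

23

A regular tetrahedron: V=4, E=6, F=4.
Attach a hendecagonal pyramid (V=12, E=22, F=12) along a 3-gon: merge 3 vertices and 3 edges, delete both glued faces → V=13, E=25, F=14.
Attach a hexagonal bipyramid (V=8, E=18, F=12) along a 3-gon: merge 3 vertices and 3 edges, delete both glued faces → V=18, E=40, F=24.
Attach a hexagonal bipyramid (V=8, E=18, F=12) along a 3-gon: merge 3 vertices and 3 edges, delete both glued faces → V=23, E=55, F=34.
Check: V − E + F = 23 − 55 + 34 = 2.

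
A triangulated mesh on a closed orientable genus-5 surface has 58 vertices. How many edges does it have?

198

χ = 2 − 2·5 = -8, and every face is a triangle so 3F = 2E.
V − E + F = -8 with E = 3F/2 gives 58 − (3/2 − 1)·F = -8, so F = 132 and E = 198.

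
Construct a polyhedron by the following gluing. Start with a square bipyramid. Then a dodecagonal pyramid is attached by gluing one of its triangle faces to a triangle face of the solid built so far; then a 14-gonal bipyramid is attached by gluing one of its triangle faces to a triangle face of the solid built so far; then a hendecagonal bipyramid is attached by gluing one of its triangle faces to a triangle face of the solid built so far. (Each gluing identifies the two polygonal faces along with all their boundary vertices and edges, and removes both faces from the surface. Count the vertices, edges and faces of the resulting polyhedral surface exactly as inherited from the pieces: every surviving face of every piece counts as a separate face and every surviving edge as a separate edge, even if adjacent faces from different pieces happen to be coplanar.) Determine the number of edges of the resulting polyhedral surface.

A square bipyramid: V=6, E=12, F=8.
Attach a dodecagonal pyramid (V=13, E=24, F=13) along a 3-gon: merge 3 vertices and 3 edges, delete both glued faces → V=16, E=33, F=19.
Attach a 14-gonal bipyramid (V=16, E=42, F=28) along a 3-gon: merge 3 vertices and 3 edges, delete both glued faces → V=29, E=72, F=45.
Attach a hendecagonal bipyramid (V=13, E=33, F=22) along a 3-gon: merge 3 vertices and 3 edges, delete both glued faces → V=39, E=102, F=65.
Check: V − E + F = 39 − 102 + 65 = 2.

102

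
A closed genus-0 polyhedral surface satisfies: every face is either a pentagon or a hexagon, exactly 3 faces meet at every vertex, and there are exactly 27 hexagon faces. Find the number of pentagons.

12

Let x be the number of pentagons; then F = 27 + x.
Edge–face incidences: 2E = 6·27 + 5·x = 162 + 5x.
Every vertex has degree 3, so 3V = 2E.
Euler: V − E + F = 2 ⇒ (2E)/3 − E + (27 + x) = 2.
Multiply by 6: 2·(2E) − 3·(2E) + 6·(27 + x) = 12, i.e. 162 + 6x − (162 + 5x) = 12.
Collecting terms: x = 12.
Then 2E = 162 + 5·12 = 222, so E = 111, V = 2E/3 = 74, F = 27 + 12 = 39.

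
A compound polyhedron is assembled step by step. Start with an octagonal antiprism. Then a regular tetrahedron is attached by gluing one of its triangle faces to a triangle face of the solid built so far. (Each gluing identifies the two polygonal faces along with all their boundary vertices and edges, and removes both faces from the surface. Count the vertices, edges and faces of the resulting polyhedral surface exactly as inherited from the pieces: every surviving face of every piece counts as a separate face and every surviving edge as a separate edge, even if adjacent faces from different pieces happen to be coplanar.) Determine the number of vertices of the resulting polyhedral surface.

17

An octagonal antiprism: V=16, E=32, F=18.
Attach a regular tetrahedron (V=4, E=6, F=4) along a 3-gon: merge 3 vertices and 3 edges, delete both glued faces → V=17, E=35, F=20.
Check: V − E + F = 17 − 35 + 20 = 2.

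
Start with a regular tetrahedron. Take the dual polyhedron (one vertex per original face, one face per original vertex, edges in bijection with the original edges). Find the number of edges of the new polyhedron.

6

The base solid has V = 4, E = 6, F = 4.
The dual swaps V and F and preserves E: V′ = F = 4, E′ = E = 6, F′ = V = 4.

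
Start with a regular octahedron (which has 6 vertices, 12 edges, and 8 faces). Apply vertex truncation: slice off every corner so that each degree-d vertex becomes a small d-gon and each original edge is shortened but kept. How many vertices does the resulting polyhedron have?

24

Truncation replaces each original edge-end by a new vertex, so V′ = 2E = 24.
Each original edge survives, and each old vertex of degree d contributes d new edges; summing degrees gives Σd = 2E, so E′ = E + 2E = 3E = 36.
Each original face survives and each original vertex becomes one new face: F′ = F + V = 14.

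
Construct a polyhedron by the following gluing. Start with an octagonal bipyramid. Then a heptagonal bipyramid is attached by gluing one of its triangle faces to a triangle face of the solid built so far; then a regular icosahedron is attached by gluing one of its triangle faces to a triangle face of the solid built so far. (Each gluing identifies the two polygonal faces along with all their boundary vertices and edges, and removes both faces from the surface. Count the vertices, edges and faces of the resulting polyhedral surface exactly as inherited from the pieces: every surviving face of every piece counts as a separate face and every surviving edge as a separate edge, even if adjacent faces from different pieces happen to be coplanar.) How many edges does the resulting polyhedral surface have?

An octagonal bipyramid: V=10, E=24, F=16.
Attach a heptagonal bipyramid (V=9, E=21, F=14) along a 3-gon: merge 3 vertices and 3 edges, delete both glued faces → V=16, E=42, F=28.
Attach a regular icosahedron (V=12, E=30, F=20) along a 3-gon: merge 3 vertices and 3 edges, delete both glued faces → V=25, E=69, F=46.
Check: V − E + F = 25 − 69 + 46 = 2.

69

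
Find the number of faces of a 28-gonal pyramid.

29

A pyramid on an n-gon base has one n-gon and n triangles: V = 28 + 1 = 29, E = 2·28 = 56, F = 28 + 1 = 29.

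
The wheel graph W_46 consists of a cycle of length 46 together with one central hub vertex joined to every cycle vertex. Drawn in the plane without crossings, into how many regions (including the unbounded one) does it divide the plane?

W_46 has V = 46 + 1 = 47 vertices and E = 2·46 = 92 edges.
By Euler's formula F = 2 − V + E = 2 − 47 + 92 = 47.

47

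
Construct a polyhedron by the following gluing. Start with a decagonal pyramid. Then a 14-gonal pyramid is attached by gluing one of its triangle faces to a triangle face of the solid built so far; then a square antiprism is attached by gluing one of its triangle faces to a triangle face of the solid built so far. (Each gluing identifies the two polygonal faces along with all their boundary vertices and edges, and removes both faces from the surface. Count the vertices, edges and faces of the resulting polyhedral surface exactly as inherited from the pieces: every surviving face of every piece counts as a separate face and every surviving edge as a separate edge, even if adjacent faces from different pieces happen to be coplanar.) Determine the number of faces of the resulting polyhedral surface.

32

A decagonal pyramid: V=11, E=20, F=11.
Attach a 14-gonal pyramid (V=15, E=28, F=15) along a 3-gon: merge 3 vertices and 3 edges, delete both glued faces → V=23, E=45, F=24.
Attach a square antiprism (V=8, E=16, F=10) along a 3-gon: merge 3 vertices and 3 edges, delete both glued faces → V=28, E=58, F=32.
Check: V − E + F = 28 − 58 + 32 = 2.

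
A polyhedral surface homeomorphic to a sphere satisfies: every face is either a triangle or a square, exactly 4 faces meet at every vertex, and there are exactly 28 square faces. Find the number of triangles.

8

Let x be the number of triangles; then F = 28 + x.
Edge–face incidences: 2E = 4·28 + 3·x = 112 + 3x.
Every vertex has degree 4, so 4V = 2E.
Euler: V − E + F = 2 ⇒ (2E)/4 − E + (28 + x) = 2.
Multiply by 8: 2·(2E) − 4·(2E) + 8·(28 + x) = 16, i.e. 224 + 8x − 2·(112 + 3x) = 16.
Collecting terms: 2x = 16, so x = 8.
Then 2E = 112 + 3·8 = 136, so E = 68, V = 2E/4 = 34, F = 28 + 8 = 36.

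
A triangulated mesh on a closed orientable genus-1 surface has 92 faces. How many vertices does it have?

χ = 2 − 2·1 = 0, and every face is a triangle so 3F = 2E.
E = 3·92/2 = 138. Then V = 0 + E − F = 0 + 138 − 92 = 46.

46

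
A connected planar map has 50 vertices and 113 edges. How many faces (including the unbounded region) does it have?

65

Euler's formula for a connected plane graph: V − E + F = 2, so F = 2 − 50 + 113 = 65.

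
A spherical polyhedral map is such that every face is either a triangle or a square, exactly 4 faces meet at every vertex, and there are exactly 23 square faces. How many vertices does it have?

Let x be the number of triangles; then F = 23 + x.
Edge–face incidences: 2E = 4·23 + 3·x = 92 + 3x.
Every vertex has degree 4, so 4V = 2E.
Euler: V − E + F = 2 ⇒ (2E)/4 − E + (23 + x) = 2.
Multiply by 8: 2·(2E) − 4·(2E) + 8·(23 + x) = 16, i.e. 184 + 8x − 2·(92 + 3x) = 16.
Collecting terms: 2x = 16, so x = 8.
Then 2E = 92 + 3·8 = 116, so E = 58, V = 2E/4 = 29, F = 23 + 8 = 31.

29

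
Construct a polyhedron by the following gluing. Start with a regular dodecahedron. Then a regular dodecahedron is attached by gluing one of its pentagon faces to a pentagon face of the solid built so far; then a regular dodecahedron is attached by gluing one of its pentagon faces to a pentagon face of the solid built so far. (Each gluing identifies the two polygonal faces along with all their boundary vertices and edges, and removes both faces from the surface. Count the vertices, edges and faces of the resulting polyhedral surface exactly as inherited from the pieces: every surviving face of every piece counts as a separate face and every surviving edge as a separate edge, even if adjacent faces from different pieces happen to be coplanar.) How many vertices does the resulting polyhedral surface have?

50

A regular dodecahedron: V=20, E=30, F=12.
Attach a regular dodecahedron (V=20, E=30, F=12) along a 5-gon: merge 5 vertices and 5 edges, delete both glued faces → V=35, E=55, F=22.
Attach a regular dodecahedron (V=20, E=30, F=12) along a 5-gon: merge 5 vertices and 5 edges, delete both glued faces → V=50, E=80, F=32.
Check: V − E + F = 50 − 80 + 32 = 2.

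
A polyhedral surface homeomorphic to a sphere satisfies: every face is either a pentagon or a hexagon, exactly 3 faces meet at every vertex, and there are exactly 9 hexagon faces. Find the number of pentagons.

Let x be the number of pentagons; then F = 9 + x.
Edge–face incidences: 2E = 6·9 + 5·x = 54 + 5x.
Every vertex has degree 3, so 3V = 2E.
Euler: V − E + F = 2 ⇒ (2E)/3 − E + (9 + x) = 2.
Multiply by 6: 2·(2E) − 3·(2E) + 6·(9 + x) = 12, i.e. 54 + 6x − (54 + 5x) = 12.
Collecting terms: x = 12.
Then 2E = 54 + 5·12 = 114, so E = 57, V = 2E/3 = 38, F = 9 + 12 = 21.

12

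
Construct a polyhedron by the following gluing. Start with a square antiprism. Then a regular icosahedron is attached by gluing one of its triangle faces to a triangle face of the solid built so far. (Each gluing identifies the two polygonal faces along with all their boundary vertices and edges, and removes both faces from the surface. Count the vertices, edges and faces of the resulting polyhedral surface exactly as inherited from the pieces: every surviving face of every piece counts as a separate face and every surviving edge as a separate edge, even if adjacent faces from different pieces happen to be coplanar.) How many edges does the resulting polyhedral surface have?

43

A square antiprism: V=8, E=16, F=10.
Attach a regular icosahedron (V=12, E=30, F=20) along a 3-gon: merge 3 vertices and 3 edges, delete both glued faces → V=17, E=43, F=28.
Check: V − E + F = 17 − 43 + 28 = 2.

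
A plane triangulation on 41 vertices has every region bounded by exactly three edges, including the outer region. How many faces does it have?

78

In a plane triangulation 3F = 2E and V − E + F = 2, so F = 2V − 4 = 2·41 − 4 = 78.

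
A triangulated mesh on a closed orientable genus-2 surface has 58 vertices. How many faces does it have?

χ = 2 − 2·2 = -2, and every face is a triangle so 3F = 2E.
V − E + F = -2 with E = 3F/2 gives 58 − (3/2 − 1)·F = -2, so F = 120 and E = 180.

120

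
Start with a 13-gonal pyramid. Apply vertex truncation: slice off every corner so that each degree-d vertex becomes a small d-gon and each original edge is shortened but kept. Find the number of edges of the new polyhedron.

The base solid has V = 14, E = 26, F = 14.
Truncation replaces each original edge-end by a new vertex, so V′ = 2E = 52.
Each original edge survives, and each old vertex of degree d contributes d new edges; summing degrees gives Σd = 2E, so E′ = E + 2E = 3E = 78.
Each original face survives and each original vertex becomes one new face: F′ = F + V = 28.

78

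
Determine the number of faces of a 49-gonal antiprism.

An antiprism on an n-gon has two n-gon caps and 2n triangles: V = 2·49 = 98, E = 4·49 = 196, F = 2·49 + 2 = 100.

100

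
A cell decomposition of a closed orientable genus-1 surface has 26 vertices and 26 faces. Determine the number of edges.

52

For a closed orientable surface of genus 1, χ = 2 − 2·1 = 0.
E = V + F − (0) = 26 + 26 − (0) = 52.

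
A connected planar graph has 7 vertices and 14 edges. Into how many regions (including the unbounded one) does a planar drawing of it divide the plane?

9

Euler's formula for a connected plane graph: V − E + F = 2, so F = 2 − 7 + 14 = 9.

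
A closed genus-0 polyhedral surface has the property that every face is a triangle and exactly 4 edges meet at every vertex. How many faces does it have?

8

Each face has 3 edges and each edge borders two faces, so 2E = 3F.
Each vertex has degree 4, so 4V = 2E and hence V = 3F/4.
Euler: V − E + F = 2 ⇒ (3F/4) − (3F/2) + F = 2.
Multiply by 8: (6 − 12 + 8)F = 16, i.e. 2F = 16.
So F = 8, E = 3·8/2 = 12, V = 3·8/4 = 6.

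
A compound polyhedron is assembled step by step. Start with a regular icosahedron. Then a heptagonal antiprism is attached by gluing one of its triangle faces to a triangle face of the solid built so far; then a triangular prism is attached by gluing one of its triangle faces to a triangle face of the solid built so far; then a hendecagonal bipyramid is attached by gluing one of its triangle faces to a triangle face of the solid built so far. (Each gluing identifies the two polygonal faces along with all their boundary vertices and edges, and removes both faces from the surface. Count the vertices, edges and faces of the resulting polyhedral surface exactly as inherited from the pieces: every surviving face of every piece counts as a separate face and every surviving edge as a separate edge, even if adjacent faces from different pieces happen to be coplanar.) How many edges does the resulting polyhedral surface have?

A regular icosahedron: V=12, E=30, F=20.
Attach a heptagonal antiprism (V=14, E=28, F=16) along a 3-gon: merge 3 vertices and 3 edges, delete both glued faces → V=23, E=55, F=34.
Attach a triangular prism (V=6, E=9, F=5) along a 3-gon: merge 3 vertices and 3 edges, delete both glued faces → V=26, E=61, F=37.
Attach a hendecagonal bipyramid (V=13, E=33, F=22) along a 3-gon: merge 3 vertices and 3 edges, delete both glued faces → V=36, E=91, F=57.
Check: V − E + F = 36 − 91 + 57 = 2.

91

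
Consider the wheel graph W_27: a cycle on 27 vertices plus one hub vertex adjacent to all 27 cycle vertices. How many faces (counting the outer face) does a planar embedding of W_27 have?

28

W_27 has V = 27 + 1 = 28 vertices and E = 2·27 = 54 edges.
By Euler's formula F = 2 − V + E = 2 − 28 + 54 = 28.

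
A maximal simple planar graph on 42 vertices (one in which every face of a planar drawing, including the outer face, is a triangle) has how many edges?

120

In a plane triangulation 3F = 2E and V − E + F = 2, so E = 3V − 6 = 3·42 − 6 = 120.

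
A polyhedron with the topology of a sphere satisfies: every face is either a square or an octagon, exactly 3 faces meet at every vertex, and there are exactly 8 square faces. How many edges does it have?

24

Let x be the number of octagons; then F = 8 + x.
Edge–face incidences: 2E = 4·8 + 8·x = 32 + 8x.
Every vertex has degree 3, so 3V = 2E.
Euler: V − E + F = 2 ⇒ (2E)/3 − E + (8 + x) = 2.
Multiply by 6: 2·(2E) − 3·(2E) + 6·(8 + x) = 12, i.e. 48 + 6x − (32 + 8x) = 12.
Collecting terms: −2x + 16 = 12, so −2x = −4, so x = 2.
Then 2E = 32 + 8·2 = 48, so E = 24, V = 2E/3 = 16, F = 8 + 2 = 10.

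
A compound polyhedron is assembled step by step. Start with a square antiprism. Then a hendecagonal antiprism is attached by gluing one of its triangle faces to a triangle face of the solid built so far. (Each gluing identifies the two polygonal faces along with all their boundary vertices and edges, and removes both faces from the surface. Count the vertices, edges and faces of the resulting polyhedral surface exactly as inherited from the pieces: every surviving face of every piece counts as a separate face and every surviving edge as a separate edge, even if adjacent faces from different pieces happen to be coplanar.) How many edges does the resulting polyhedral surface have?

A square antiprism: V=8, E=16, F=10.
Attach a hendecagonal antiprism (V=22, E=44, F=24) along a 3-gon: merge 3 vertices and 3 edges, delete both glued faces → V=27, E=57, F=32.
Check: V − E + F = 27 − 57 + 32 = 2.

57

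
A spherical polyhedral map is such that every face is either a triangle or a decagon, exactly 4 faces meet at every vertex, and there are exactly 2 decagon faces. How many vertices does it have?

20

Let x be the number of triangles; then F = 2 + x.
Edge–face incidences: 2E = 10·2 + 3·x = 20 + 3x.
Every vertex has degree 4, so 4V = 2E.
Euler: V − E + F = 2 ⇒ (2E)/4 − E + (2 + x) = 2.
Multiply by 8: 2·(2E) − 4·(2E) + 8·(2 + x) = 16, i.e. 16 + 8x − 2·(20 + 3x) = 16.
Collecting terms: 2x − 24 = 16, so 2x = 40, so x = 20.
Then 2E = 20 + 3·20 = 80, so E = 40, V = 2E/4 = 20, F = 2 + 20 = 22.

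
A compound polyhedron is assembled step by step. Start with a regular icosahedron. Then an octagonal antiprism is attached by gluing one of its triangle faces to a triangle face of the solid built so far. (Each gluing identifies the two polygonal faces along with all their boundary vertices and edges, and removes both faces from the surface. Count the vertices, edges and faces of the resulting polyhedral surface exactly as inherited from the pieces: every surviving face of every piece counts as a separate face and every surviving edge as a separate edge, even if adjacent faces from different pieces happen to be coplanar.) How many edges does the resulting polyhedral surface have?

59

A regular icosahedron: V=12, E=30, F=20.
Attach an octagonal antiprism (V=16, E=32, F=18) along a 3-gon: merge 3 vertices and 3 edges, delete both glued faces → V=25, E=59, F=36.
Check: V − E + F = 25 − 59 + 36 = 2.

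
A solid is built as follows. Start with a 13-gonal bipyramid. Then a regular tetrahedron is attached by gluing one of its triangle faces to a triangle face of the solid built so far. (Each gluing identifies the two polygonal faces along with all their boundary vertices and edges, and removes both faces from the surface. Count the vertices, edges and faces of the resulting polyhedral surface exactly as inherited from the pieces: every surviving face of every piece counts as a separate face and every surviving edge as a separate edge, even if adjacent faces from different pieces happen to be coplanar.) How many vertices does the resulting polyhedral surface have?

A 13-gonal bipyramid: V=15, E=39, F=26.
Attach a regular tetrahedron (V=4, E=6, F=4) along a 3-gon: merge 3 vertices and 3 edges, delete both glued faces → V=16, E=42, F=28.
Check: V − E + F = 16 − 42 + 28 = 2.

16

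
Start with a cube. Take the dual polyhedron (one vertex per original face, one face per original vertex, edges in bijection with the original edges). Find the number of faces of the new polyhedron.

8

The base solid has V = 8, E = 12, F = 6.
The dual swaps V and F and preserves E: V′ = F = 6, E′ = E = 12, F′ = V = 8.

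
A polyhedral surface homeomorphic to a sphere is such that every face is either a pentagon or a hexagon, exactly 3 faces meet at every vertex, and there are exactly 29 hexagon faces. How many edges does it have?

117

Let x be the number of pentagons; then F = 29 + x.
Edge–face incidences: 2E = 6·29 + 5·x = 174 + 5x.
Every vertex has degree 3, so 3V = 2E.
Euler: V − E + F = 2 ⇒ (2E)/3 − E + (29 + x) = 2.
Multiply by 6: 2·(2E) − 3·(2E) + 6·(29 + x) = 12, i.e. 174 + 6x − (174 + 5x) = 12.
Collecting terms: x = 12.
Then 2E = 174 + 5·12 = 234, so E = 117, V = 2E/3 = 78, F = 29 + 12 = 41.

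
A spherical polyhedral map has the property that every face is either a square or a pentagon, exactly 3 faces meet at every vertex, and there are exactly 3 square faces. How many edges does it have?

21

Let x be the number of pentagons; then F = 3 + x.
Edge–face incidences: 2E = 4·3 + 5·x = 12 + 5x.
Every vertex has degree 3, so 3V = 2E.
Euler: V − E + F = 2 ⇒ (2E)/3 − E + (3 + x) = 2.
Multiply by 6: 2·(2E) − 3·(2E) + 6·(3 + x) = 12, i.e. 18 + 6x − (12 + 5x) = 12.
Collecting terms: x + 6 = 12, so x = 6.
Then 2E = 12 + 5·6 = 42, so E = 21, V = 2E/3 = 14, F = 3 + 6 = 9.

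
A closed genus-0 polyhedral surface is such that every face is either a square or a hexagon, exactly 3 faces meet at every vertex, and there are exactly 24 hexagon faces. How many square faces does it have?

Let x be the number of squares; then F = 24 + x.
Edge–face incidences: 2E = 6·24 + 4·x = 144 + 4x.
Every vertex has degree 3, so 3V = 2E.
Euler: V − E + F = 2 ⇒ (2E)/3 − E + (24 + x) = 2.
Multiply by 6: 2·(2E) − 3·(2E) + 6·(24 + x) = 12, i.e. 144 + 6x − (144 + 4x) = 12.
Collecting terms: 2x = 12, so x = 6.
Then 2E = 144 + 4·6 = 168, so E = 84, V = 2E/3 = 56, F = 24 + 6 = 30.

6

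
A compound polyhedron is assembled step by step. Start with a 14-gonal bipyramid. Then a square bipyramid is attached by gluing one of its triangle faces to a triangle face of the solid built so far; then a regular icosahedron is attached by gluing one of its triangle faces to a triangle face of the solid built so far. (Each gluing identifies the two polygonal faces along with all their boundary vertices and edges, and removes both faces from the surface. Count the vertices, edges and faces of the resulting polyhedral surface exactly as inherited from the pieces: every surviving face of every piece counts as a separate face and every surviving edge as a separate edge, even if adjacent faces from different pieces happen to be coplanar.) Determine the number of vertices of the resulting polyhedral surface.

28

A 14-gonal bipyramid: V=16, E=42, F=28.
Attach a square bipyramid (V=6, E=12, F=8) along a 3-gon: merge 3 vertices and 3 edges, delete both glued faces → V=19, E=51, F=34.
Attach a regular icosahedron (V=12, E=30, F=20) along a 3-gon: merge 3 vertices and 3 edges, delete both glued faces → V=28, E=78, F=52.
Check: V − E + F = 28 − 78 + 52 = 2.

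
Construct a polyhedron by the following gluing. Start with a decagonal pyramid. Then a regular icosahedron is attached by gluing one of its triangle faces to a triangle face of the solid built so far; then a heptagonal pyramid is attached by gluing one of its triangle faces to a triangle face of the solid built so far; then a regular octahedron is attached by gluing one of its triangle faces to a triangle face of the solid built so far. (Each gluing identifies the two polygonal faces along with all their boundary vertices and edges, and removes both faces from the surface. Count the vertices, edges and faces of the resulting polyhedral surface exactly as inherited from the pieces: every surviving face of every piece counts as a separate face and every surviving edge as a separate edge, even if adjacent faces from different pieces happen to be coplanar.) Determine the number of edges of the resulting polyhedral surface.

67

A decagonal pyramid: V=11, E=20, F=11.
Attach a regular icosahedron (V=12, E=30, F=20) along a 3-gon: merge 3 vertices and 3 edges, delete both glued faces → V=20, E=47, F=29.
Attach a heptagonal pyramid (V=8, E=14, F=8) along a 3-gon: merge 3 vertices and 3 edges, delete both glued faces → V=25, E=58, F=35.
Attach a regular octahedron (V=6, E=12, F=8) along a 3-gon: merge 3 vertices and 3 edges, delete both glued faces → V=28, E=67, F=41.
Check: V − E + F = 28 − 67 + 41 = 2.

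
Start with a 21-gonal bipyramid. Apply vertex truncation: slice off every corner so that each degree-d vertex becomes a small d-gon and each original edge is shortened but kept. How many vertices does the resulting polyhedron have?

The base solid has V = 23, E = 63, F = 42.
Truncation replaces each original edge-end by a new vertex, so V′ = 2E = 126.
Each original edge survives, and each old vertex of degree d contributes d new edges; summing degrees gives Σd = 2E, so E′ = E + 2E = 3E = 189.
Each original face survives and each original vertex becomes one new face: F′ = F + V = 65.

126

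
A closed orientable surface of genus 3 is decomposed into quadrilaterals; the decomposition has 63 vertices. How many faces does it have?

67

χ = 2 − 2·3 = -4, and every face is a square so 4F = 2E.
V − E + F = -4 with E = 4F/2 gives 63 − (4/2 − 1)·F = -4, so F = 67 and E = 134.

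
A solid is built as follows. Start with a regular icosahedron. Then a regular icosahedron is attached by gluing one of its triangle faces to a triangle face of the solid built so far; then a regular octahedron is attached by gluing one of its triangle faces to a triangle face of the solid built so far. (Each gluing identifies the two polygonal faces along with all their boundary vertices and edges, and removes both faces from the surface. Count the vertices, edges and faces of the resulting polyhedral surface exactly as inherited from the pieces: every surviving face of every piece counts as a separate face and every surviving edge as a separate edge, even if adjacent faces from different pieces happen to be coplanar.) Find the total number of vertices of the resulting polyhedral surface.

24

A regular icosahedron: V=12, E=30, F=20.
Attach a regular icosahedron (V=12, E=30, F=20) along a 3-gon: merge 3 vertices and 3 edges, delete both glued faces → V=21, E=57, F=38.
Attach a regular octahedron (V=6, E=12, F=8) along a 3-gon: merge 3 vertices and 3 edges, delete both glued faces → V=24, E=66, F=44.
Check: V − E + F = 24 − 66 + 44 = 2.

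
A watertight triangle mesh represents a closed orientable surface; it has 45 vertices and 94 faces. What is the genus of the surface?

2

Every face is a triangle, so 2E = 3·94 = 282, giving E = 141.
χ = V − E + F = 45 − 141 + 94 = -2.
For a closed orientable surface χ = 2 − 2g, so g = (2 − (-2))/2 = 2.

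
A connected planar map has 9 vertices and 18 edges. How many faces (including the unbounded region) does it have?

Euler's formula for a connected plane graph: V − E + F = 2, so F = 2 − 9 + 18 = 11.

11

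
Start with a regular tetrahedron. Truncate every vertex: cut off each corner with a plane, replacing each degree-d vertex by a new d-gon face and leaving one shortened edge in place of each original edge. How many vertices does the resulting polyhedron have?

The base solid has V = 4, E = 6, F = 4.
Truncation replaces each original edge-end by a new vertex, so V′ = 2E = 12.
Each original edge survives, and each old vertex of degree d contributes d new edges; summing degrees gives Σd = 2E, so E′ = E + 2E = 3E = 18.
Each original face survives and each original vertex becomes one new face: F′ = F + V = 8.

12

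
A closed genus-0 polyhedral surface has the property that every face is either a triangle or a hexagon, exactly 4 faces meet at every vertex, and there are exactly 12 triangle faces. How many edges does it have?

24

Let x be the number of hexagons; then F = 12 + x.
Edge–face incidences: 2E = 3·12 + 6·x = 36 + 6x.
Every vertex has degree 4, so 4V = 2E.
Euler: V − E + F = 2 ⇒ (2E)/4 − E + (12 + x) = 2.
Multiply by 8: 2·(2E) − 4·(2E) + 8·(12 + x) = 16, i.e. 96 + 8x − 2·(36 + 6x) = 16.
Collecting terms: −4x + 24 = 16, so −4x = −8, so x = 2.
Then 2E = 36 + 6·2 = 48, so E = 24, V = 2E/4 = 12, F = 12 + 2 = 14.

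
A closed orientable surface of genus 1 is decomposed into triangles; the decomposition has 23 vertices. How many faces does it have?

46

χ = 2 − 2·1 = 0, and every face is a triangle so 3F = 2E.
V − E + F = 0 with E = 3F/2 gives 23 − (3/2 − 1)·F = 0, so F = 46 and E = 69.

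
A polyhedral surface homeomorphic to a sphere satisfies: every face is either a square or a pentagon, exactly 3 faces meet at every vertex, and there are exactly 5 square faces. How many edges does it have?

15

Let x be the number of pentagons; then F = 5 + x.
Edge–face incidences: 2E = 4·5 + 5·x = 20 + 5x.
Every vertex has degree 3, so 3V = 2E.
Euler: V − E + F = 2 ⇒ (2E)/3 − E + (5 + x) = 2.
Multiply by 6: 2·(2E) − 3·(2E) + 6·(5 + x) = 12, i.e. 30 + 6x − (20 + 5x) = 12.
Collecting terms: x + 10 = 12, so x = 2.
Then 2E = 20 + 5·2 = 30, so E = 15, V = 2E/3 = 10, F = 5 + 2 = 7.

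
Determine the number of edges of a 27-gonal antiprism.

An antiprism on an n-gon has two n-gon caps and 2n triangles: V = 2·27 = 54, E = 4·27 = 108, F = 2·27 + 2 = 56.
Check: V − E + F = 54 − 108 + 56 = 2.

108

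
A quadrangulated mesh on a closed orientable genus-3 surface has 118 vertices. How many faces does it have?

χ = 2 − 2·3 = -4, and every face is a square so 4F = 2E.
V − E + F = -4 with E = 4F/2 gives 118 − (4/2 − 1)·F = -4, so F = 122 and E = 244.

122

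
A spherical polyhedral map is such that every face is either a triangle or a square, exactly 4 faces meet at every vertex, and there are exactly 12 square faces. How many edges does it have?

Let x be the number of triangles; then F = 12 + x.
Edge–face incidences: 2E = 4·12 + 3·x = 48 + 3x.
Every vertex has degree 4, so 4V = 2E.
Euler: V − E + F = 2 ⇒ (2E)/4 − E + (12 + x) = 2.
Multiply by 8: 2·(2E) − 4·(2E) + 8·(12 + x) = 16, i.e. 96 + 8x − 2·(48 + 3x) = 16.
Collecting terms: 2x = 16, so x = 8.
Then 2E = 48 + 3·8 = 72, so E = 36, V = 2E/4 = 18, F = 12 + 8 = 20.

36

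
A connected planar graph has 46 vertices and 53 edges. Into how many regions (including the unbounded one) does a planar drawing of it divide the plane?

Euler's formula for a connected plane graph: V − E + F = 2, so F = 2 − 46 + 53 = 9.

9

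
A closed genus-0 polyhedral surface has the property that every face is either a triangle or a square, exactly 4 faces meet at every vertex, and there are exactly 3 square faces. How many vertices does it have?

Let x be the number of triangles; then F = 3 + x.
Edge–face incidences: 2E = 4·3 + 3·x = 12 + 3x.
Every vertex has degree 4, so 4V = 2E.
Euler: V − E + F = 2 ⇒ (2E)/4 − E + (3 + x) = 2.
Multiply by 8: 2·(2E) − 4·(2E) + 8·(3 + x) = 16, i.e. 24 + 8x − 2·(12 + 3x) = 16.
Collecting terms: 2x = 16, so x = 8.
Then 2E = 12 + 3·8 = 36, so E = 18, V = 2E/4 = 9, F = 3 + 8 = 11.

9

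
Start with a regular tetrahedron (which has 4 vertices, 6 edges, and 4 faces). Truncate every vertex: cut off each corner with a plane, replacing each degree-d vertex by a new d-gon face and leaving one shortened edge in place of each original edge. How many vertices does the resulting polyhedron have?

12

Truncation replaces each original edge-end by a new vertex, so V′ = 2E = 12.
Each original edge survives, and each old vertex of degree d contributes d new edges; summing degrees gives Σd = 2E, so E′ = E + 2E = 3E = 18.
Each original face survives and each original vertex becomes one new face: F′ = F + V = 8.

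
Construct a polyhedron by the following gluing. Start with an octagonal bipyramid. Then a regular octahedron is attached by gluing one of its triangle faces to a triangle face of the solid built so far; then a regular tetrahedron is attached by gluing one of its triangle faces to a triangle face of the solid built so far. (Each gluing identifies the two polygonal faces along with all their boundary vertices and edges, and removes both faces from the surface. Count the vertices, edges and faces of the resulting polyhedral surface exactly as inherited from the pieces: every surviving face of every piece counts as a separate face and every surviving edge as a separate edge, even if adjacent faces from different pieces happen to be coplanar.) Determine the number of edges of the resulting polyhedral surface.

36

An octagonal bipyramid: V=10, E=24, F=16.
Attach a regular octahedron (V=6, E=12, F=8) along a 3-gon: merge 3 vertices and 3 edges, delete both glued faces → V=13, E=33, F=22.
Attach a regular tetrahedron (V=4, E=6, F=4) along a 3-gon: merge 3 vertices and 3 edges, delete both glued faces → V=14, E=36, F=24.
Check: V − E + F = 14 − 36 + 24 = 2.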